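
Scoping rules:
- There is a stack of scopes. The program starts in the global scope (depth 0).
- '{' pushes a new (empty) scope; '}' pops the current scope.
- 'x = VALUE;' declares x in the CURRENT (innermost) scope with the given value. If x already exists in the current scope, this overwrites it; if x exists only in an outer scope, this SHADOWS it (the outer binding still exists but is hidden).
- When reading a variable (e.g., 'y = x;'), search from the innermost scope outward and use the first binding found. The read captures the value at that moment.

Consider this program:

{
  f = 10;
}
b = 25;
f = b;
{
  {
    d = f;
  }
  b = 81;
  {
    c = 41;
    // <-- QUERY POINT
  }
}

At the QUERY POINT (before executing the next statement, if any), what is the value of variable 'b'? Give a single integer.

Answer: 81

Derivation:
Step 1: enter scope (depth=1)
Step 2: declare f=10 at depth 1
Step 3: exit scope (depth=0)
Step 4: declare b=25 at depth 0
Step 5: declare f=(read b)=25 at depth 0
Step 6: enter scope (depth=1)
Step 7: enter scope (depth=2)
Step 8: declare d=(read f)=25 at depth 2
Step 9: exit scope (depth=1)
Step 10: declare b=81 at depth 1
Step 11: enter scope (depth=2)
Step 12: declare c=41 at depth 2
Visible at query point: b=81 c=41 f=25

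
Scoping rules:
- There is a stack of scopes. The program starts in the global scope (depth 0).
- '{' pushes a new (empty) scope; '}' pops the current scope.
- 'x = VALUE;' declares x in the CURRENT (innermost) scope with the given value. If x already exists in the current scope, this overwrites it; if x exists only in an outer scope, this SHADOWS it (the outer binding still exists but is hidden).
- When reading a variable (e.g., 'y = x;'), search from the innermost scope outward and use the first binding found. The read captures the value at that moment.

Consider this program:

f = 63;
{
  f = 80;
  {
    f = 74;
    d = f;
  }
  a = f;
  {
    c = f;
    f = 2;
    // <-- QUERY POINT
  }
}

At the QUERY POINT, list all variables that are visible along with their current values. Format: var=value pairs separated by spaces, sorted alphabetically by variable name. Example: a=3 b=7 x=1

Step 1: declare f=63 at depth 0
Step 2: enter scope (depth=1)
Step 3: declare f=80 at depth 1
Step 4: enter scope (depth=2)
Step 5: declare f=74 at depth 2
Step 6: declare d=(read f)=74 at depth 2
Step 7: exit scope (depth=1)
Step 8: declare a=(read f)=80 at depth 1
Step 9: enter scope (depth=2)
Step 10: declare c=(read f)=80 at depth 2
Step 11: declare f=2 at depth 2
Visible at query point: a=80 c=80 f=2

Answer: a=80 c=80 f=2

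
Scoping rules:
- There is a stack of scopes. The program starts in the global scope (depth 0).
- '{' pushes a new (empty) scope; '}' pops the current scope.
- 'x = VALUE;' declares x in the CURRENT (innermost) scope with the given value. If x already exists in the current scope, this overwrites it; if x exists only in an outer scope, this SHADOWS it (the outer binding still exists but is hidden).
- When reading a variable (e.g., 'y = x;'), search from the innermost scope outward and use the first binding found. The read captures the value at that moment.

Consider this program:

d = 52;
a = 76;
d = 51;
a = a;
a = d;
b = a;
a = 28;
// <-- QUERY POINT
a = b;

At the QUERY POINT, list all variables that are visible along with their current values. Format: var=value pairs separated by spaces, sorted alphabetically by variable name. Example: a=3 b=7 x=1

Answer: a=28 b=51 d=51

Derivation:
Step 1: declare d=52 at depth 0
Step 2: declare a=76 at depth 0
Step 3: declare d=51 at depth 0
Step 4: declare a=(read a)=76 at depth 0
Step 5: declare a=(read d)=51 at depth 0
Step 6: declare b=(read a)=51 at depth 0
Step 7: declare a=28 at depth 0
Visible at query point: a=28 b=51 d=51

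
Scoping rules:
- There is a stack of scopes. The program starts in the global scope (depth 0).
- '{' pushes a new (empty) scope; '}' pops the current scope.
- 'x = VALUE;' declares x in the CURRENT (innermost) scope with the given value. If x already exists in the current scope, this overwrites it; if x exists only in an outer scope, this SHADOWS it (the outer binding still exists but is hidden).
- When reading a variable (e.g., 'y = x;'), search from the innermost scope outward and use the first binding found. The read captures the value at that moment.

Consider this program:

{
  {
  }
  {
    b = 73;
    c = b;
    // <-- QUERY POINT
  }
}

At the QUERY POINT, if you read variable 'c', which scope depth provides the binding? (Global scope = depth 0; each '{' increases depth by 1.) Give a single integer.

Step 1: enter scope (depth=1)
Step 2: enter scope (depth=2)
Step 3: exit scope (depth=1)
Step 4: enter scope (depth=2)
Step 5: declare b=73 at depth 2
Step 6: declare c=(read b)=73 at depth 2
Visible at query point: b=73 c=73

Answer: 2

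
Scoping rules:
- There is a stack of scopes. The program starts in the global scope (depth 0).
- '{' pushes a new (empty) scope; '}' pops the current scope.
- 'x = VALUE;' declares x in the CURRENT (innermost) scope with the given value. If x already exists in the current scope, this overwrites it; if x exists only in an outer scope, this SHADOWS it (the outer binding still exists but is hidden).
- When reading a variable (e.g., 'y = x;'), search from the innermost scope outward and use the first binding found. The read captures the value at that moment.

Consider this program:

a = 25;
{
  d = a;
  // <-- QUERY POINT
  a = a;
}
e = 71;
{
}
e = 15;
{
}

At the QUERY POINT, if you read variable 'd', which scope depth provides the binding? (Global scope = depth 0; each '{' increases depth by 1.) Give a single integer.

Step 1: declare a=25 at depth 0
Step 2: enter scope (depth=1)
Step 3: declare d=(read a)=25 at depth 1
Visible at query point: a=25 d=25

Answer: 1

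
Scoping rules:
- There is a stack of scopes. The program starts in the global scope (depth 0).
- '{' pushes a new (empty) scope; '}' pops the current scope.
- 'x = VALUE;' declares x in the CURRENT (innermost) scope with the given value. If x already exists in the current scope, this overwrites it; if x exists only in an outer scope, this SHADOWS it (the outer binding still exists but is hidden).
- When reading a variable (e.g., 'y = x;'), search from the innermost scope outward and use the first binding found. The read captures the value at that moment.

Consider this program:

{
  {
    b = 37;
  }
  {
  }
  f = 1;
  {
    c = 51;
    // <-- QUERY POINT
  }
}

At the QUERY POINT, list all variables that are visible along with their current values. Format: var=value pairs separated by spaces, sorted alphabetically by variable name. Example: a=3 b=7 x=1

Step 1: enter scope (depth=1)
Step 2: enter scope (depth=2)
Step 3: declare b=37 at depth 2
Step 4: exit scope (depth=1)
Step 5: enter scope (depth=2)
Step 6: exit scope (depth=1)
Step 7: declare f=1 at depth 1
Step 8: enter scope (depth=2)
Step 9: declare c=51 at depth 2
Visible at query point: c=51 f=1

Answer: c=51 f=1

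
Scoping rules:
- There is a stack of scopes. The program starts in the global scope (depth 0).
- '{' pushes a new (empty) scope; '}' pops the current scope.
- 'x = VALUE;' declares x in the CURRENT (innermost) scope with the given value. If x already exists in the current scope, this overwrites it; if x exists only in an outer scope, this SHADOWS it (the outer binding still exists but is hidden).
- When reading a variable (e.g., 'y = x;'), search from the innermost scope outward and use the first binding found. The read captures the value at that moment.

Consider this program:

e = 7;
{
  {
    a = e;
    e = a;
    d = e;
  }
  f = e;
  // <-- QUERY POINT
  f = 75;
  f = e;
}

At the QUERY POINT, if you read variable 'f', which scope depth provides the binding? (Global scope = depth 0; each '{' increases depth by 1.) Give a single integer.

Step 1: declare e=7 at depth 0
Step 2: enter scope (depth=1)
Step 3: enter scope (depth=2)
Step 4: declare a=(read e)=7 at depth 2
Step 5: declare e=(read a)=7 at depth 2
Step 6: declare d=(read e)=7 at depth 2
Step 7: exit scope (depth=1)
Step 8: declare f=(read e)=7 at depth 1
Visible at query point: e=7 f=7

Answer: 1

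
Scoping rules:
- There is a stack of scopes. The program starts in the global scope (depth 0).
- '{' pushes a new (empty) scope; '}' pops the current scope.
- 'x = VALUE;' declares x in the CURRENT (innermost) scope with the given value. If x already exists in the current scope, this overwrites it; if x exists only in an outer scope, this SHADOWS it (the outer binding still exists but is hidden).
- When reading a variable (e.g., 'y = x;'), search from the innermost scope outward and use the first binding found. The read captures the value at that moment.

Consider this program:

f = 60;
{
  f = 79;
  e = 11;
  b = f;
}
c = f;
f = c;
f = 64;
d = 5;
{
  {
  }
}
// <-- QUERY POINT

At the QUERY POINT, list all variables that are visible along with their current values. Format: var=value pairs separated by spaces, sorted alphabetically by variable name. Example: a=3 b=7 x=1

Step 1: declare f=60 at depth 0
Step 2: enter scope (depth=1)
Step 3: declare f=79 at depth 1
Step 4: declare e=11 at depth 1
Step 5: declare b=(read f)=79 at depth 1
Step 6: exit scope (depth=0)
Step 7: declare c=(read f)=60 at depth 0
Step 8: declare f=(read c)=60 at depth 0
Step 9: declare f=64 at depth 0
Step 10: declare d=5 at depth 0
Step 11: enter scope (depth=1)
Step 12: enter scope (depth=2)
Step 13: exit scope (depth=1)
Step 14: exit scope (depth=0)
Visible at query point: c=60 d=5 f=64

Answer: c=60 d=5 f=64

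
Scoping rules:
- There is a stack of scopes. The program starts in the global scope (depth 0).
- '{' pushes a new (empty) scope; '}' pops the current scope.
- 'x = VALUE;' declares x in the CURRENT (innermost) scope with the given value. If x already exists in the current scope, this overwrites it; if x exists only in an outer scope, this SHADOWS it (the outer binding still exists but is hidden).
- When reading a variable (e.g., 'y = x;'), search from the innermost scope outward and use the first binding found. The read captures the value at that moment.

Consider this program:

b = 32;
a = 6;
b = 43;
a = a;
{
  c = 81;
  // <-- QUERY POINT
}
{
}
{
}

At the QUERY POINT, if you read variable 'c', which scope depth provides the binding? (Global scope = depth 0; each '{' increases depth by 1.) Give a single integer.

Answer: 1

Derivation:
Step 1: declare b=32 at depth 0
Step 2: declare a=6 at depth 0
Step 3: declare b=43 at depth 0
Step 4: declare a=(read a)=6 at depth 0
Step 5: enter scope (depth=1)
Step 6: declare c=81 at depth 1
Visible at query point: a=6 b=43 c=81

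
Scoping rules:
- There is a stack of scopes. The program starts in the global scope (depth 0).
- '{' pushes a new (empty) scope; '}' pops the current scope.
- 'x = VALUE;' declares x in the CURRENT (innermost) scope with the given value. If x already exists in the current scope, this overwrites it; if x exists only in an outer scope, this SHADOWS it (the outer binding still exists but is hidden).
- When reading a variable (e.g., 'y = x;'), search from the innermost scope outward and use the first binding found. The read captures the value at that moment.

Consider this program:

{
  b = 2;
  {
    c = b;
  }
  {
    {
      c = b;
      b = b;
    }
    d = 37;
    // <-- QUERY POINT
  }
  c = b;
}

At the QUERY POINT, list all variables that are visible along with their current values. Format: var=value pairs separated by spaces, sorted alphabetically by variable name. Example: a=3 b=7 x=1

Step 1: enter scope (depth=1)
Step 2: declare b=2 at depth 1
Step 3: enter scope (depth=2)
Step 4: declare c=(read b)=2 at depth 2
Step 5: exit scope (depth=1)
Step 6: enter scope (depth=2)
Step 7: enter scope (depth=3)
Step 8: declare c=(read b)=2 at depth 3
Step 9: declare b=(read b)=2 at depth 3
Step 10: exit scope (depth=2)
Step 11: declare d=37 at depth 2
Visible at query point: b=2 d=37

Answer: b=2 d=37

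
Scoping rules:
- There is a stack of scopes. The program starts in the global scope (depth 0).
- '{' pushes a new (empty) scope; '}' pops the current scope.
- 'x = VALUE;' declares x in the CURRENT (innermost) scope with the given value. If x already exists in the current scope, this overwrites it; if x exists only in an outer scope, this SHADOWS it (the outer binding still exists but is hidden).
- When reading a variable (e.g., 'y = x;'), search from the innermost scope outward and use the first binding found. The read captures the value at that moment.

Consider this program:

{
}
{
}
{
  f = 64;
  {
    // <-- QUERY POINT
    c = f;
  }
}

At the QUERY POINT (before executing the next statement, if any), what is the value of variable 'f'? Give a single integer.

Answer: 64

Derivation:
Step 1: enter scope (depth=1)
Step 2: exit scope (depth=0)
Step 3: enter scope (depth=1)
Step 4: exit scope (depth=0)
Step 5: enter scope (depth=1)
Step 6: declare f=64 at depth 1
Step 7: enter scope (depth=2)
Visible at query point: f=64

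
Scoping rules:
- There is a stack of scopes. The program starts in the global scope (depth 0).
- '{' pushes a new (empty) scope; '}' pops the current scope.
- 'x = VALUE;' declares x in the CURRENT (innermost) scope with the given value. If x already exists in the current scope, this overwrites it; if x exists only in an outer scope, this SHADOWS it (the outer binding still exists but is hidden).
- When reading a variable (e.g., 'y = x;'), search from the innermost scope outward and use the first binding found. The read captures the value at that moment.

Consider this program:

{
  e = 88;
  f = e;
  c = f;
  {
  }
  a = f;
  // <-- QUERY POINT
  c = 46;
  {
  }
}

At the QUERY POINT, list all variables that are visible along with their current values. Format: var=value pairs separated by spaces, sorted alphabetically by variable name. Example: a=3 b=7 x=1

Step 1: enter scope (depth=1)
Step 2: declare e=88 at depth 1
Step 3: declare f=(read e)=88 at depth 1
Step 4: declare c=(read f)=88 at depth 1
Step 5: enter scope (depth=2)
Step 6: exit scope (depth=1)
Step 7: declare a=(read f)=88 at depth 1
Visible at query point: a=88 c=88 e=88 f=88

Answer: a=88 c=88 e=88 f=88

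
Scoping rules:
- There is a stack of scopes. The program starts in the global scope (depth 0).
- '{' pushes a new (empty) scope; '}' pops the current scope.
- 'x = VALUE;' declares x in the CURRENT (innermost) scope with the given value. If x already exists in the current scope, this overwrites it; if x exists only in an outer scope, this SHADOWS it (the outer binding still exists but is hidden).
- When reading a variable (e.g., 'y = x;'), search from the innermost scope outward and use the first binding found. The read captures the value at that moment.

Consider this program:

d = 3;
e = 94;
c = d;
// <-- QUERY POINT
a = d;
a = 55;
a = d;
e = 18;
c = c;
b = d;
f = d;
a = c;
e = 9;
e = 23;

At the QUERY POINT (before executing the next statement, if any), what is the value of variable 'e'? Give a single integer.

Step 1: declare d=3 at depth 0
Step 2: declare e=94 at depth 0
Step 3: declare c=(read d)=3 at depth 0
Visible at query point: c=3 d=3 e=94

Answer: 94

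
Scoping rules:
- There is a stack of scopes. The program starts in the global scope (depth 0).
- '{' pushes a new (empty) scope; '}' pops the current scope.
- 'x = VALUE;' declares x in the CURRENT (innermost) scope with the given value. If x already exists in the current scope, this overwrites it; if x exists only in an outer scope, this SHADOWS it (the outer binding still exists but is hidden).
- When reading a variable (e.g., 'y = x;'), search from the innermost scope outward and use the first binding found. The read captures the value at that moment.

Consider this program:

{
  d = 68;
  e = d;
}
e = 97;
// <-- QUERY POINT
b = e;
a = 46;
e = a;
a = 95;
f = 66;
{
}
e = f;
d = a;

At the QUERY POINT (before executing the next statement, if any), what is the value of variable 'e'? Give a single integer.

Step 1: enter scope (depth=1)
Step 2: declare d=68 at depth 1
Step 3: declare e=(read d)=68 at depth 1
Step 4: exit scope (depth=0)
Step 5: declare e=97 at depth 0
Visible at query point: e=97

Answer: 97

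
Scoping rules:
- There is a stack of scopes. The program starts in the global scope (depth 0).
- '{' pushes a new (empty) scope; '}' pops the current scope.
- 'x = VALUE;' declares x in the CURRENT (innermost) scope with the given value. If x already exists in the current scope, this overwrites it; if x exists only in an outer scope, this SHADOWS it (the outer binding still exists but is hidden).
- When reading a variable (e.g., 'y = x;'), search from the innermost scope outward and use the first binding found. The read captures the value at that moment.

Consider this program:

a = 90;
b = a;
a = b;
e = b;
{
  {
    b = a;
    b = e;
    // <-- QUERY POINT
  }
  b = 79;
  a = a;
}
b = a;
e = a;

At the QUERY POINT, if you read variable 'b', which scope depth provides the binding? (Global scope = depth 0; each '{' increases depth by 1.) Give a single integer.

Step 1: declare a=90 at depth 0
Step 2: declare b=(read a)=90 at depth 0
Step 3: declare a=(read b)=90 at depth 0
Step 4: declare e=(read b)=90 at depth 0
Step 5: enter scope (depth=1)
Step 6: enter scope (depth=2)
Step 7: declare b=(read a)=90 at depth 2
Step 8: declare b=(read e)=90 at depth 2
Visible at query point: a=90 b=90 e=90

Answer: 2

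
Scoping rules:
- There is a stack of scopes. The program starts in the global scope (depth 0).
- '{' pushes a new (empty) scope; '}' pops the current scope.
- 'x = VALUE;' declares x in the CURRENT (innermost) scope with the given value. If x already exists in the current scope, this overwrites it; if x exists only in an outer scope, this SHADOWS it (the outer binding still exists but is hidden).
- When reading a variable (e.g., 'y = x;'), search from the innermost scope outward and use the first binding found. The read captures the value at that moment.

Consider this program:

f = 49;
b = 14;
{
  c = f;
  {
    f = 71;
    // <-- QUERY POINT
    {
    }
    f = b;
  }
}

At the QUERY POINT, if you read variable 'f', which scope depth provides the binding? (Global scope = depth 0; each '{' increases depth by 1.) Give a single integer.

Step 1: declare f=49 at depth 0
Step 2: declare b=14 at depth 0
Step 3: enter scope (depth=1)
Step 4: declare c=(read f)=49 at depth 1
Step 5: enter scope (depth=2)
Step 6: declare f=71 at depth 2
Visible at query point: b=14 c=49 f=71

Answer: 2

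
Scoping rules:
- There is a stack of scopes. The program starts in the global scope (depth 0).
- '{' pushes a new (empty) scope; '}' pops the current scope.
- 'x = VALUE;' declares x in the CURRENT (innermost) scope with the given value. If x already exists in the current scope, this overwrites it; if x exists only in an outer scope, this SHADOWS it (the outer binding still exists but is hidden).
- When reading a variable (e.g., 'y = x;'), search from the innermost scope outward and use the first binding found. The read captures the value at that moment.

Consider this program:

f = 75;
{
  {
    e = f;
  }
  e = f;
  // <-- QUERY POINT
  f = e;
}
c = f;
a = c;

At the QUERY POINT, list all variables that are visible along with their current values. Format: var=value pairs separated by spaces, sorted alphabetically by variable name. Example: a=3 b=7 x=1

Answer: e=75 f=75

Derivation:
Step 1: declare f=75 at depth 0
Step 2: enter scope (depth=1)
Step 3: enter scope (depth=2)
Step 4: declare e=(read f)=75 at depth 2
Step 5: exit scope (depth=1)
Step 6: declare e=(read f)=75 at depth 1
Visible at query point: e=75 f=75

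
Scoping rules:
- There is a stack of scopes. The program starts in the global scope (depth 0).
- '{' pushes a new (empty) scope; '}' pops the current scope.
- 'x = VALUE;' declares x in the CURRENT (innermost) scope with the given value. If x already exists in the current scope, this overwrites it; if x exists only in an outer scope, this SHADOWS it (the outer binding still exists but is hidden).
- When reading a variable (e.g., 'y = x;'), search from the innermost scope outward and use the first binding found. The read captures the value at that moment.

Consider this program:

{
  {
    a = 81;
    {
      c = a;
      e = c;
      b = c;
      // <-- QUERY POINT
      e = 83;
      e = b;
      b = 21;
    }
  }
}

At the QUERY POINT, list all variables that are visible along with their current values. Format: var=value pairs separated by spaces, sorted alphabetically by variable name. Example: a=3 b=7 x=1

Answer: a=81 b=81 c=81 e=81

Derivation:
Step 1: enter scope (depth=1)
Step 2: enter scope (depth=2)
Step 3: declare a=81 at depth 2
Step 4: enter scope (depth=3)
Step 5: declare c=(read a)=81 at depth 3
Step 6: declare e=(read c)=81 at depth 3
Step 7: declare b=(read c)=81 at depth 3
Visible at query point: a=81 b=81 c=81 e=81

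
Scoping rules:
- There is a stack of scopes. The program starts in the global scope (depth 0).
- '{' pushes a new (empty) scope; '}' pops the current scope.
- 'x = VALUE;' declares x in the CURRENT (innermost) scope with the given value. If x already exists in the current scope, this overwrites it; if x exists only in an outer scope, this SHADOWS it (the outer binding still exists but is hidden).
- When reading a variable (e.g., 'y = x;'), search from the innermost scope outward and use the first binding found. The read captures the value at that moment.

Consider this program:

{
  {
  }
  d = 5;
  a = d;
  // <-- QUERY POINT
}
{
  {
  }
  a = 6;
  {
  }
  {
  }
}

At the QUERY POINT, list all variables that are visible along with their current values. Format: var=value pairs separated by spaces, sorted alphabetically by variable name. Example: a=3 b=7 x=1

Answer: a=5 d=5

Derivation:
Step 1: enter scope (depth=1)
Step 2: enter scope (depth=2)
Step 3: exit scope (depth=1)
Step 4: declare d=5 at depth 1
Step 5: declare a=(read d)=5 at depth 1
Visible at query point: a=5 d=5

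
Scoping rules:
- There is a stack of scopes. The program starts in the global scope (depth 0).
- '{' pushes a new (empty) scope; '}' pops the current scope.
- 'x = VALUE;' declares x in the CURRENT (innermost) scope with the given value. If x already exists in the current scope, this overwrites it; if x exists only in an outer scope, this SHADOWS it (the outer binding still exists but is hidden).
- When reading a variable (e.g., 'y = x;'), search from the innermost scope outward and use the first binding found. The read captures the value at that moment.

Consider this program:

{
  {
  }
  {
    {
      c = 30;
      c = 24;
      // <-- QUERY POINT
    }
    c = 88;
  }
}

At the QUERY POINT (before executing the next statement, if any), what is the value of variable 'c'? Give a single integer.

Answer: 24

Derivation:
Step 1: enter scope (depth=1)
Step 2: enter scope (depth=2)
Step 3: exit scope (depth=1)
Step 4: enter scope (depth=2)
Step 5: enter scope (depth=3)
Step 6: declare c=30 at depth 3
Step 7: declare c=24 at depth 3
Visible at query point: c=24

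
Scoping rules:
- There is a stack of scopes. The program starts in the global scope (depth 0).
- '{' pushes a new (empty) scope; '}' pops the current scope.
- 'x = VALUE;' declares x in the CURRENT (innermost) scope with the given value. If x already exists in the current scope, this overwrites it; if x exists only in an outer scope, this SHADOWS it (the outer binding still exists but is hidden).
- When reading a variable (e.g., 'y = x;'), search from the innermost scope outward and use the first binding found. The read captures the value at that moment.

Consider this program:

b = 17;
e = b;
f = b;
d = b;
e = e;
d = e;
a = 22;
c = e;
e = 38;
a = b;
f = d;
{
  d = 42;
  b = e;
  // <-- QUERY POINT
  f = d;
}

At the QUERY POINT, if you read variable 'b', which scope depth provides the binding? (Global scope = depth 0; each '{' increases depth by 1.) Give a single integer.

Step 1: declare b=17 at depth 0
Step 2: declare e=(read b)=17 at depth 0
Step 3: declare f=(read b)=17 at depth 0
Step 4: declare d=(read b)=17 at depth 0
Step 5: declare e=(read e)=17 at depth 0
Step 6: declare d=(read e)=17 at depth 0
Step 7: declare a=22 at depth 0
Step 8: declare c=(read e)=17 at depth 0
Step 9: declare e=38 at depth 0
Step 10: declare a=(read b)=17 at depth 0
Step 11: declare f=(read d)=17 at depth 0
Step 12: enter scope (depth=1)
Step 13: declare d=42 at depth 1
Step 14: declare b=(read e)=38 at depth 1
Visible at query point: a=17 b=38 c=17 d=42 e=38 f=17

Answer: 1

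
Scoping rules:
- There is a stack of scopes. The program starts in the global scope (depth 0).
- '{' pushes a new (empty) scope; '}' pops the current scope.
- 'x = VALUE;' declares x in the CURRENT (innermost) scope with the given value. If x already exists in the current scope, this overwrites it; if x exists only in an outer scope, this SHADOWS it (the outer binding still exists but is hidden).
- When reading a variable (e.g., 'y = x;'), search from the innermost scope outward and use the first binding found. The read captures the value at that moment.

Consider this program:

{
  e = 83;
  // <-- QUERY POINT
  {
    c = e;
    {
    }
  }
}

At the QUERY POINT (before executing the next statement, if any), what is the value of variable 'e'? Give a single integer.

Step 1: enter scope (depth=1)
Step 2: declare e=83 at depth 1
Visible at query point: e=83

Answer: 83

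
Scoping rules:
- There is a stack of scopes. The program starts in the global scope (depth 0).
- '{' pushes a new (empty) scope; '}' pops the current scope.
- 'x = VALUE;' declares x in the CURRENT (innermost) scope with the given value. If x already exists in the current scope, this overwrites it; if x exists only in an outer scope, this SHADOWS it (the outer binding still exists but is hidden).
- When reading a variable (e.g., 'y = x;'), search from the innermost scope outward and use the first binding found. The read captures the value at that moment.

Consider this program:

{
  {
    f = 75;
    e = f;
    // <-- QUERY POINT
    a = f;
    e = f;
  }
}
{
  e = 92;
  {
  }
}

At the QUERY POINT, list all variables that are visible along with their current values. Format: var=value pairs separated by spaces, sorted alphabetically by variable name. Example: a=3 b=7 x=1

Answer: e=75 f=75

Derivation:
Step 1: enter scope (depth=1)
Step 2: enter scope (depth=2)
Step 3: declare f=75 at depth 2
Step 4: declare e=(read f)=75 at depth 2
Visible at query point: e=75 f=75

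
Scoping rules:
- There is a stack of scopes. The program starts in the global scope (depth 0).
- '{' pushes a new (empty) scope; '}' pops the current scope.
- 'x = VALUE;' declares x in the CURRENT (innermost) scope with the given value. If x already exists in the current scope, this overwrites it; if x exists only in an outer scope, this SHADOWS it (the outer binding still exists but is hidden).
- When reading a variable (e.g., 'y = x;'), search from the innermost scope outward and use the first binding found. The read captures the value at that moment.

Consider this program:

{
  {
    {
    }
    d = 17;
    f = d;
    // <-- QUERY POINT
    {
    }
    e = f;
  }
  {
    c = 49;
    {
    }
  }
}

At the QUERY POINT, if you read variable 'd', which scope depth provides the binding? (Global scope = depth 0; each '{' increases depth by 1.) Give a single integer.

Answer: 2

Derivation:
Step 1: enter scope (depth=1)
Step 2: enter scope (depth=2)
Step 3: enter scope (depth=3)
Step 4: exit scope (depth=2)
Step 5: declare d=17 at depth 2
Step 6: declare f=(read d)=17 at depth 2
Visible at query point: d=17 f=17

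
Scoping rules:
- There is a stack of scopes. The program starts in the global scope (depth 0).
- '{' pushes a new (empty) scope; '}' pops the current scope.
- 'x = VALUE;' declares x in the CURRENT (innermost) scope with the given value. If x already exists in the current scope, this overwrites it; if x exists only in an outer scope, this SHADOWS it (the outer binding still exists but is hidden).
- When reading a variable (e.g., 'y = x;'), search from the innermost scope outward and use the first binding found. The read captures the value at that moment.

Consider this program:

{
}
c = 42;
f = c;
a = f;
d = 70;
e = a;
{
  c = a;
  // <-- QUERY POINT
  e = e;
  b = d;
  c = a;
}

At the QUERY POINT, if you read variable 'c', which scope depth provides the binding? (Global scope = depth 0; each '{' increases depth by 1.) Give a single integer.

Answer: 1

Derivation:
Step 1: enter scope (depth=1)
Step 2: exit scope (depth=0)
Step 3: declare c=42 at depth 0
Step 4: declare f=(read c)=42 at depth 0
Step 5: declare a=(read f)=42 at depth 0
Step 6: declare d=70 at depth 0
Step 7: declare e=(read a)=42 at depth 0
Step 8: enter scope (depth=1)
Step 9: declare c=(read a)=42 at depth 1
Visible at query point: a=42 c=42 d=70 e=42 f=42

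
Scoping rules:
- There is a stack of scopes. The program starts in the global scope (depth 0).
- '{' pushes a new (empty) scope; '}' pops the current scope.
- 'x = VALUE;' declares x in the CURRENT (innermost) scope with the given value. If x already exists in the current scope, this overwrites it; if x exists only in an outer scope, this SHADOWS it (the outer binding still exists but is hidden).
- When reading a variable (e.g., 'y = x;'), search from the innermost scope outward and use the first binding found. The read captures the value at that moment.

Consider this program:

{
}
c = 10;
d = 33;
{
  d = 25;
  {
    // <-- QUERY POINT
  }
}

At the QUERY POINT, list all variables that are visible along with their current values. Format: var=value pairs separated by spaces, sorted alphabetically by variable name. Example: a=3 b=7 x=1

Answer: c=10 d=25

Derivation:
Step 1: enter scope (depth=1)
Step 2: exit scope (depth=0)
Step 3: declare c=10 at depth 0
Step 4: declare d=33 at depth 0
Step 5: enter scope (depth=1)
Step 6: declare d=25 at depth 1
Step 7: enter scope (depth=2)
Visible at query point: c=10 d=25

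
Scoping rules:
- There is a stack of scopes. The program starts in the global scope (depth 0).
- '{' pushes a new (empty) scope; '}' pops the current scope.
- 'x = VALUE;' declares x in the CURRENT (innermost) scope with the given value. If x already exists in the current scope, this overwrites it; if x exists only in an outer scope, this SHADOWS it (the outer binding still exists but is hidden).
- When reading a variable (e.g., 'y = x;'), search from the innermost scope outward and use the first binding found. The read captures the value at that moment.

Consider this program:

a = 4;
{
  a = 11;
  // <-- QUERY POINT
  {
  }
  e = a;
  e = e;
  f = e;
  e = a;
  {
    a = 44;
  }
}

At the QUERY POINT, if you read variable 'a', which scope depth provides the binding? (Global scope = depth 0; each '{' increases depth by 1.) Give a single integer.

Step 1: declare a=4 at depth 0
Step 2: enter scope (depth=1)
Step 3: declare a=11 at depth 1
Visible at query point: a=11

Answer: 1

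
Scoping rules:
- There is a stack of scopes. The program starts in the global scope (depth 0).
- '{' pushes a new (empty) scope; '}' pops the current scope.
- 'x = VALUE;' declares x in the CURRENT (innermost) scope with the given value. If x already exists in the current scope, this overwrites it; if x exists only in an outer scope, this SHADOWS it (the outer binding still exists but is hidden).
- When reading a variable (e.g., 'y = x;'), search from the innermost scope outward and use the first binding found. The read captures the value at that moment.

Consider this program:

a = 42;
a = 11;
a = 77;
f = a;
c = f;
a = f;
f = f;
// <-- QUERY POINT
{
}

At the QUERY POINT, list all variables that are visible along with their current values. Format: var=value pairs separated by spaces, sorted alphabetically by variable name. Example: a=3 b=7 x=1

Answer: a=77 c=77 f=77

Derivation:
Step 1: declare a=42 at depth 0
Step 2: declare a=11 at depth 0
Step 3: declare a=77 at depth 0
Step 4: declare f=(read a)=77 at depth 0
Step 5: declare c=(read f)=77 at depth 0
Step 6: declare a=(read f)=77 at depth 0
Step 7: declare f=(read f)=77 at depth 0
Visible at query point: a=77 c=77 f=77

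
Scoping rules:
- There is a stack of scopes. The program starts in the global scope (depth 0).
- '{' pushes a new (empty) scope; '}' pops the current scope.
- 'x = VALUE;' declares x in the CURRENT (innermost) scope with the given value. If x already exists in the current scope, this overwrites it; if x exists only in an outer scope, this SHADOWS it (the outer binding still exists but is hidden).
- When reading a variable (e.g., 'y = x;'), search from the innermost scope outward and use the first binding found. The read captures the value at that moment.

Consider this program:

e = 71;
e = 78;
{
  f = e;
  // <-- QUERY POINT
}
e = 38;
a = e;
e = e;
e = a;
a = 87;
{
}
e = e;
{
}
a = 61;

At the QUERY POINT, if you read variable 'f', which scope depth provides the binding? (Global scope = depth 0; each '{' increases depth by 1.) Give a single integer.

Answer: 1

Derivation:
Step 1: declare e=71 at depth 0
Step 2: declare e=78 at depth 0
Step 3: enter scope (depth=1)
Step 4: declare f=(read e)=78 at depth 1
Visible at query point: e=78 f=78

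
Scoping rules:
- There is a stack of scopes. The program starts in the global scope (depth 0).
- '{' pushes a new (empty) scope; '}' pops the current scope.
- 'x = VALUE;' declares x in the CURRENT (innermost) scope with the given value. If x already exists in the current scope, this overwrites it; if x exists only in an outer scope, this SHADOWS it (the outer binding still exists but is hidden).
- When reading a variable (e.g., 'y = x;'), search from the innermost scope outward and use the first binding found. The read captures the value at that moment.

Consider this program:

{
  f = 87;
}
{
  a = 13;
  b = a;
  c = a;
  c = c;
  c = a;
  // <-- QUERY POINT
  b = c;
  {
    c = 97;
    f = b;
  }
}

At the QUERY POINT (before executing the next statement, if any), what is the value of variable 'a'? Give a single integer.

Answer: 13

Derivation:
Step 1: enter scope (depth=1)
Step 2: declare f=87 at depth 1
Step 3: exit scope (depth=0)
Step 4: enter scope (depth=1)
Step 5: declare a=13 at depth 1
Step 6: declare b=(read a)=13 at depth 1
Step 7: declare c=(read a)=13 at depth 1
Step 8: declare c=(read c)=13 at depth 1
Step 9: declare c=(read a)=13 at depth 1
Visible at query point: a=13 b=13 c=13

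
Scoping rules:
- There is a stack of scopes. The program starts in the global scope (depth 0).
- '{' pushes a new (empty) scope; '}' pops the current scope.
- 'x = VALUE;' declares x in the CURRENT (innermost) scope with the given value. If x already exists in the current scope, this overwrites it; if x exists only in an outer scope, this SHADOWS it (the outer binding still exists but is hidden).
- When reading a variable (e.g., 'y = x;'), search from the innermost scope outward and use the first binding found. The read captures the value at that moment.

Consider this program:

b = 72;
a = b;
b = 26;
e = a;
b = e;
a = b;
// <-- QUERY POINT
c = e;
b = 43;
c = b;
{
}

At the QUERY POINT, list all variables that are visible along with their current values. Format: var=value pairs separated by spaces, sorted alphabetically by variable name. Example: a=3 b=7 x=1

Step 1: declare b=72 at depth 0
Step 2: declare a=(read b)=72 at depth 0
Step 3: declare b=26 at depth 0
Step 4: declare e=(read a)=72 at depth 0
Step 5: declare b=(read e)=72 at depth 0
Step 6: declare a=(read b)=72 at depth 0
Visible at query point: a=72 b=72 e=72

Answer: a=72 b=72 e=72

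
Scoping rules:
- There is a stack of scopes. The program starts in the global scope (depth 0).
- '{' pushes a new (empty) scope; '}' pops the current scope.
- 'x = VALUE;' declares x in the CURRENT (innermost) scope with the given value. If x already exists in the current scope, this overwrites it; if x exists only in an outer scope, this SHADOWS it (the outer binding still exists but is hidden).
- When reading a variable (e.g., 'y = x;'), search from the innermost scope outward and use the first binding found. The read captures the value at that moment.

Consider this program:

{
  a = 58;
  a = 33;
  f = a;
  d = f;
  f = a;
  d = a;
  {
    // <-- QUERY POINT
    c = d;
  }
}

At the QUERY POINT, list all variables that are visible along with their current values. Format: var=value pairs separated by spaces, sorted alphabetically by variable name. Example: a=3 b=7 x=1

Step 1: enter scope (depth=1)
Step 2: declare a=58 at depth 1
Step 3: declare a=33 at depth 1
Step 4: declare f=(read a)=33 at depth 1
Step 5: declare d=(read f)=33 at depth 1
Step 6: declare f=(read a)=33 at depth 1
Step 7: declare d=(read a)=33 at depth 1
Step 8: enter scope (depth=2)
Visible at query point: a=33 d=33 f=33

Answer: a=33 d=33 f=33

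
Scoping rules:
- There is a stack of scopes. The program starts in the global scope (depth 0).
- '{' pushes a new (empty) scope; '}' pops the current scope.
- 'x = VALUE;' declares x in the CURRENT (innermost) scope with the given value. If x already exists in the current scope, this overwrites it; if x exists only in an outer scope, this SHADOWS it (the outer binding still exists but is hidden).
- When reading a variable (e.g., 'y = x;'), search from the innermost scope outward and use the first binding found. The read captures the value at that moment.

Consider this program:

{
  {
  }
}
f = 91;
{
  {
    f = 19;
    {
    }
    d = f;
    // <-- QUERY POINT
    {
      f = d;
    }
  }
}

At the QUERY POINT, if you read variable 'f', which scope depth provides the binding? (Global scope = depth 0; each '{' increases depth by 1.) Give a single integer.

Answer: 2

Derivation:
Step 1: enter scope (depth=1)
Step 2: enter scope (depth=2)
Step 3: exit scope (depth=1)
Step 4: exit scope (depth=0)
Step 5: declare f=91 at depth 0
Step 6: enter scope (depth=1)
Step 7: enter scope (depth=2)
Step 8: declare f=19 at depth 2
Step 9: enter scope (depth=3)
Step 10: exit scope (depth=2)
Step 11: declare d=(read f)=19 at depth 2
Visible at query point: d=19 f=19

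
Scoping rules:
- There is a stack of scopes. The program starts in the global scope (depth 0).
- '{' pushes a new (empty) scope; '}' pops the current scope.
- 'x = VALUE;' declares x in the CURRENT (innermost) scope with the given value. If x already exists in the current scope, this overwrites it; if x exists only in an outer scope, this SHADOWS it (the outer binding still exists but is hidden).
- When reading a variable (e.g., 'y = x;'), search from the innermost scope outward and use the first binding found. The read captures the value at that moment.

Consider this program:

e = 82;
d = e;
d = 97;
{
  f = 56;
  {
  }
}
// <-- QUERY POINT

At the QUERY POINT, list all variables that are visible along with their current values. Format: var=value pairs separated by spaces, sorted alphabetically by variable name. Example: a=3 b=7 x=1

Step 1: declare e=82 at depth 0
Step 2: declare d=(read e)=82 at depth 0
Step 3: declare d=97 at depth 0
Step 4: enter scope (depth=1)
Step 5: declare f=56 at depth 1
Step 6: enter scope (depth=2)
Step 7: exit scope (depth=1)
Step 8: exit scope (depth=0)
Visible at query point: d=97 e=82

Answer: d=97 e=82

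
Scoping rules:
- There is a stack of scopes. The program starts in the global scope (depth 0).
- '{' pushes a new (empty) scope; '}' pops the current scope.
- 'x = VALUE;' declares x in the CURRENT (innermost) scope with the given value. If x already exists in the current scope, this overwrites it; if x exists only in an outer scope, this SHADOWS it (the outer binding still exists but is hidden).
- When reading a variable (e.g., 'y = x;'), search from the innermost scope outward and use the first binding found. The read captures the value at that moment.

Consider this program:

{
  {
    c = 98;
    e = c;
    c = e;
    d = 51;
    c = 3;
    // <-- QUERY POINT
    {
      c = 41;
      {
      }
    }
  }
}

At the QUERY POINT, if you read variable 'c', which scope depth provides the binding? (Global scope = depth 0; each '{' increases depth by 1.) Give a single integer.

Answer: 2

Derivation:
Step 1: enter scope (depth=1)
Step 2: enter scope (depth=2)
Step 3: declare c=98 at depth 2
Step 4: declare e=(read c)=98 at depth 2
Step 5: declare c=(read e)=98 at depth 2
Step 6: declare d=51 at depth 2
Step 7: declare c=3 at depth 2
Visible at query point: c=3 d=51 e=98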